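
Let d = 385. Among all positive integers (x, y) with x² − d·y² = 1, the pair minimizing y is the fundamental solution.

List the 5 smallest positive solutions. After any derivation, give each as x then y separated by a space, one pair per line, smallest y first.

95831 4884
18367161121 936077208
3520286834677271 179410429834812
674705215289547953281 34386161802063660336
129315350969305052987065751 6590520543127714837483620

[19; 1,1,1,1,1,…,1,1,38] for √385; ℓ=16 ⇒ convergent index 15
a_0=19:  p_0=19·1+0=19,  q_0=19·0+1=1
…
a_2=1:  p_2=1·20+19=39,  q_2=1·1+1=2
a_3=1:  p_3=1·39+20=59,  q_3=1·2+1=3
…
a_5=1:  p_5=1·98+59=157,  q_5=1·5+3=8
…
a_8=2:  p_8=2·726+569=2021,  q_8=2·37+29=103
a_9=1:  p_9=1·2021+726=2747,  q_9=1·103+37=140
…
a_11=1:  p_11=1·10262+2747=13009,  q_11=1·523+140=663
a_12=1:  p_12=1·13009+10262=23271,  q_12=1·663+523=1186
…
a_14=1:  p_14=1·36280+23271=59551,  q_14=1·1849+1186=3035
a_15=1:  p_15=1·59551+36280=95831,  q_15=1·3035+1849=4884
(x₁, y₁) = (95831, 4884);  95831² − 385·4884² = 1 ✓
n=2: (95831,4884)∘(95831,4884) = (95831·95831+385·4884·4884, 95831·4884+4884·95831) = (18367161121,936077208)
n=3: (18367161121,936077208)∘(95831,4884) = (95831·18367161121+385·4884·936077208, 95831·936077208+4884·18367161121) = (3520286834677271,179410429834812)
n=4: (3520286834677271,179410429834812)∘(95831,4884) = (95831·3520286834677271+385·4884·179410429834812, 95831·179410429834812+4884·3520286834677271) = (674705215289547953281,34386161802063660336)
n=5: (674705215289547953281,34386161802063660336)∘(95831,4884) = (95831·674705215289547953281+385·4884·34386161802063660336, 95831·34386161802063660336+4884·674705215289547953281) = (129315350969305052987065751,6590520543127714837483620)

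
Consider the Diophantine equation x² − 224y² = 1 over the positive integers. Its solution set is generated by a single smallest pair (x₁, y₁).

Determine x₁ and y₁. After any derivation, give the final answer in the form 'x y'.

[14; 1,28] for √224; ℓ=2 ⇒ convergent index 1
a_0=14:  p_0=14·1+0=14,  q_0=14·0+1=1
a_1=1:  p_1=1·14+1=15,  q_1=1·1+0=1
→ (15, 1).  Check: 15²=225, 224·1²=224, difference 1.

15 1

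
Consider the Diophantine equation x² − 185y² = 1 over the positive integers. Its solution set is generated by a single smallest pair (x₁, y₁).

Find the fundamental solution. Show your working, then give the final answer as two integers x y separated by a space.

√185 = [13; 1,1,1,1,26, …], period ℓ=5 (odd) → k=9
k=0  a_k=13  p_k/q_k = 13/1
k=1  a_k=1  p_k/q_k = 14/1
…
k=3  a_k=1  p_k/q_k = 41/3
k=4  a_k=1  p_k/q_k = 68/5
k=5  a_k=26  p_k/q_k = 1809/133
…
k=7  a_k=1  p_k/q_k = 3686/271
k=8  a_k=1  p_k/q_k = 5563/409
k=9  a_k=1  p_k/q_k = 9249/680
fundamental: x₁=9249, y₁=680  (since 85544001 − 185·462400 = 1)

9249 680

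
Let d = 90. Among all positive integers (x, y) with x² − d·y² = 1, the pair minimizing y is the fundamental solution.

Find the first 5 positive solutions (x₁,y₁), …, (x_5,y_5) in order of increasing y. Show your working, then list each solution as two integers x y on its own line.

[9; 2,18] for √90; ℓ=2 ⇒ convergent index 1
step 0: (9, 1)  from 9·(1,0) + (0,1)
step 1: (19, 2)  from 2·(9,1) + (1,0)
(x₁, y₁) = (19, 2);  19² − 90·2² = 1 ✓
(19+2√90)^2 = 721 + 76√90
(19+2√90)^3 = 27379 + 2886√90
(19+2√90)^4 = 1039681 + 109592√90
(19+2√90)^5 = 39480499 + 4161610√90

19 2
721 76
27379 2886
1039681 109592
39480499 4161610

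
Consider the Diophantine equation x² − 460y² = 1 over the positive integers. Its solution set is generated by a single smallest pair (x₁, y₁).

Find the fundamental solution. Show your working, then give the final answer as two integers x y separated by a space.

2535751 118230

√460 → a₀=21, period (2,4,3,1,2,10,2,1,3,4,2,42); ℓ=12 even so k=11
i=0: a=21 ⇒ p=21, q=1
i=1: a=2 ⇒ p=43, q=2
i=2: a=4 ⇒ p=193, q=9
…
i=5: a=2 ⇒ p=2252, q=105
…
i=8: a=1 ⇒ p=72257, q=3369
i=9: a=3 ⇒ p=265693, q=12388
i=10: a=4 ⇒ p=1135029, q=52921
i=11: a=2 ⇒ p=2535751, q=118230
fundamental: x₁=2535751, y₁=118230  (since 6430033134001 − 460·13978332900 = 1)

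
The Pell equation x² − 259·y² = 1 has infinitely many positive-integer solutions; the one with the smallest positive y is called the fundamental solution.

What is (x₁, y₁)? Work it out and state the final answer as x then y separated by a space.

[16; 10,1,2,3,4,3,2,1,10,32] for √259; ℓ=10 ⇒ convergent index 9
i=0: a=16 ⇒ p=16, q=1
…
i=4: a=3 ⇒ p=1722, q=107
…
i=6: a=3 ⇒ p=23931, q=1487
i=7: a=2 ⇒ p=55265, q=3434
i=8: a=1 ⇒ p=79196, q=4921
i=9: a=10 ⇒ p=847225, q=52644
→ (847225, 52644).  Check: 847225²=717790200625, 259·52644²=717790200624, difference 1.

847225 52644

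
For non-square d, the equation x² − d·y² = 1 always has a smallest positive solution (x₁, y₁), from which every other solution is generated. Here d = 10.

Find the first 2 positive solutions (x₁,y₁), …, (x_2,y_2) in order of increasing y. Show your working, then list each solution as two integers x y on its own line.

19 6
721 228

d=10: √d = [3; 6] (ℓ=1, odd), read p_1/q_1
i=0: a=3 ⇒ p=3, q=1
i=1: a=6 ⇒ p=19, q=6
(x₁, y₁) = (19, 6);  19² − 10·6² = 1 ✓
k=2:  x_2 = 19·19+10·6·6 = 721,  y_2 = 19·6+6·19 = 228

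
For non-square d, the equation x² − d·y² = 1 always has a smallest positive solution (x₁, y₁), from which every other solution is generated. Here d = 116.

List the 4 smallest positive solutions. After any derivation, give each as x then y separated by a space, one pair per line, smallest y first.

9801 910
192119201 17837820
3765920568201 349656946730
73819574785756801 6853975451963640

√116 = [10; 1,3,2,1,4,1,2,3,1,20, …], period ℓ=10 (even) → k=9
i=0: a=10 ⇒ p=10, q=1
i=1: a=1 ⇒ p=11, q=1
i=2: a=3 ⇒ p=43, q=4
i=3: a=2 ⇒ p=97, q=9
i=4: a=1 ⇒ p=140, q=13
…
i=6: a=1 ⇒ p=797, q=74
…
i=8: a=3 ⇒ p=7550, q=701
i=9: a=1 ⇒ p=9801, q=910
fundamental: x₁=9801, y₁=910  (since 96059601 − 116·828100 = 1)
(9801+910√116)^2 = 192119201 + 17837820√116
(9801+910√116)^3 = 3765920568201 + 349656946730√116
(9801+910√116)^4 = 73819574785756801 + 6853975451963640√116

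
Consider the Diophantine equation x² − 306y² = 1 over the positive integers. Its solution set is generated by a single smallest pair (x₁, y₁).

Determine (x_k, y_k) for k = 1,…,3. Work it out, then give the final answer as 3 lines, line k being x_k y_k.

d=306: √d = [17; 2,34] (ℓ=2, even), read p_1/q_1
step 0: (17, 1)  from 17·(1,0) + (0,1)
step 1: (35, 2)  from 2·(17,1) + (1,0)
fundamental: x₁=35, y₁=2  (since 1225 − 306·4 = 1)
(35+2√306)^2 = 2449 + 140√306
(35+2√306)^3 = 171395 + 9798√306

35 2
2449 140
171395 9798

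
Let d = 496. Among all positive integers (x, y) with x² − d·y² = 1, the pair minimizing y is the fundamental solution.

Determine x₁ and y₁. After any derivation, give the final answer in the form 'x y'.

4620799 207480

√496 = [22; 3,1,2,4,1,…,1,3,44, …], period ℓ=16 (even) → k=15
k=0  a_k=22  p_k/q_k = 22/1
…
k=8  a_k=2  p_k/q_k = 14543/653
…
k=10  a_k=1  p_k/q_k = 49709/2232
…
k=12  a_k=4  p_k/q_k = 389209/17476
…
k=14  a_k=1  p_k/q_k = 1252502/56239
k=15  a_k=3  p_k/q_k = 4620799/207480
→ (4620799, 207480).  Check: 4620799²=21351783398401, 496·207480²=21351783398400, difference 1.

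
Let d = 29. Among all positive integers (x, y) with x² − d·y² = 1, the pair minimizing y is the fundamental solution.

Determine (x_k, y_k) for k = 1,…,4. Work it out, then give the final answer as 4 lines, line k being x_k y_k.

[5; 2,1,1,2,10] for √29; ℓ=5 ⇒ convergent index 9
i=0: a=5 ⇒ p=5, q=1
i=1: a=2 ⇒ p=11, q=2
…
i=3: a=1 ⇒ p=27, q=5
…
i=5: a=10 ⇒ p=727, q=135
i=6: a=2 ⇒ p=1524, q=283
…
i=8: a=1 ⇒ p=3775, q=701
i=9: a=2 ⇒ p=9801, q=1820
(x₁, y₁) = (9801, 1820);  9801² − 29·1820² = 1 ✓
(x_2, y_2) = (9801·9801 + 29·1820·1820, 9801·1820 + 1820·9801) = (192119201, 35675640)
(x_3, y_3) = (9801·192119201 + 29·1820·35675640, 9801·35675640 + 1820·192119201) = (3765920568201, 699313893460)
(x_4, y_4) = (9801·3765920568201 + 29·1820·699313893460, 9801·699313893460 + 1820·3765920568201) = (73819574785756801, 13707950903927280)

9801 1820
192119201 35675640
3765920568201 699313893460
73819574785756801 13707950903927280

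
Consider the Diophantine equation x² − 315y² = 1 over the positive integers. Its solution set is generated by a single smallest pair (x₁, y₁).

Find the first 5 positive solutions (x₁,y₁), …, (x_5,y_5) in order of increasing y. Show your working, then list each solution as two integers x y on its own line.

d=315: √d = [17; 1,2,1,34] (ℓ=4, even), read p_3/q_3
step 0: (17, 1)  from 17·(1,0) + (0,1)
step 1: (18, 1)  from 1·(17,1) + (1,0)
step 2: (53, 3)  from 2·(18,1) + (17,1)
step 3: (71, 4)  from 1·(53,3) + (18,1)
→ (71, 4).  Check: 71²=5041, 315·4²=5040, difference 1.
(x_2, y_2) = (71·71 + 315·4·4, 71·4 + 4·71) = (10081, 568)
(x_3, y_3) = (71·10081 + 315·4·568, 71·568 + 4·10081) = (1431431, 80652)
(x_4, y_4) = (71·1431431 + 315·4·80652, 71·80652 + 4·1431431) = (203253121, 11452016)
(x_5, y_5) = (71·203253121 + 315·4·11452016, 71·11452016 + 4·203253121) = (28860511751, 1626105620)

71 4
10081 568
1431431 80652
203253121 11452016
28860511751 1626105620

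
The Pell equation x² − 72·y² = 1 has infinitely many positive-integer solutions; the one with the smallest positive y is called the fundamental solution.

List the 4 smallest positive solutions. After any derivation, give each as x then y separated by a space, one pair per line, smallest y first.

√72 → a₀=8, period (2,16); ℓ=2 even so k=1
step 0: (8, 1)  from 8·(1,0) + (0,1)
step 1: (17, 2)  from 2·(8,1) + (1,0)
→ (17, 2).  Check: 17²=289, 72·2²=288, difference 1.
(17+2√72)^2 = 577 + 68√72
(17+2√72)^3 = 19601 + 2310√72
(17+2√72)^4 = 665857 + 78472√72

17 2
577 68
19601 2310
665857 78472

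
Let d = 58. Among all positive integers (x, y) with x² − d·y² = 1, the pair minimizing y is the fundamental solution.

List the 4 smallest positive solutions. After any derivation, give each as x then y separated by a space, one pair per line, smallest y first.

19603 2574
768555217 100916244
30131975818099 3956522259690
1181354243155834177 155119411612489896

√58 = [7; 1,1,1,1,1,1,14, …], period ℓ=7 (odd) → k=13
k=0  a_k=7  p_k/q_k = 7/1
…
k=4  a_k=1  p_k/q_k = 38/5
k=5  a_k=1  p_k/q_k = 61/8
…
k=8  a_k=1  p_k/q_k = 1546/203
…
k=10  a_k=1  p_k/q_k = 4539/596
…
k=12  a_k=1  p_k/q_k = 12071/1585
k=13  a_k=1  p_k/q_k = 19603/2574
(x₁, y₁) = (19603, 2574);  19603² − 58·2574² = 1 ✓
(19603+2574√58)^2 = 768555217 + 100916244√58
(19603+2574√58)^3 = 30131975818099 + 3956522259690√58
(19603+2574√58)^4 = 1181354243155834177 + 155119411612489896√58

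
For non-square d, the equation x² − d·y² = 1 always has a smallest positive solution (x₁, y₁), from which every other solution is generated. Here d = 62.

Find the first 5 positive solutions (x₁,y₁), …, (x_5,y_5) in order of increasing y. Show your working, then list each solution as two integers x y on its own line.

√62 → a₀=7, period (1,6,1,14); ℓ=4 even so k=3
i=0: a=7 ⇒ p=7, q=1
…
i=2: a=6 ⇒ p=55, q=7
i=3: a=1 ⇒ p=63, q=8
(x₁, y₁) = (63, 8);  63² − 62·8² = 1 ✓
(63+8√62)^2 = 7937 + 1008√62
(63+8√62)^3 = 999999 + 127000√62
(63+8√62)^4 = 125991937 + 16000992√62
(63+8√62)^5 = 15873984063 + 2015997992√62

63 8
7937 1008
999999 127000
125991937 16000992
15873984063 2015997992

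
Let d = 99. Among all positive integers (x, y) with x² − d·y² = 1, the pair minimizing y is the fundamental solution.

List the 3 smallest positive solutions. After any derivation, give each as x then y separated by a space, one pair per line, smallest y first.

√99 = [9; 1,18, …], period ℓ=2 (even) → k=1
a_0=9:  p_0=9·1+0=9,  q_0=9·0+1=1
a_1=1:  p_1=1·9+1=10,  q_1=1·1+0=1
→ (10, 1).  Check: 10²=100, 99·1²=99, difference 1.
(10+1√99)^2 = 199 + 20√99
(10+1√99)^3 = 3970 + 399√99

10 1
199 20
3970 399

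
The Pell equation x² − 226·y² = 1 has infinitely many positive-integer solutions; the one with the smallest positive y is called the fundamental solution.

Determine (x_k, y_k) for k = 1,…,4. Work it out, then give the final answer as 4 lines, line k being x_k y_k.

451 30
406801 27060
366934051 24408090
330974107201 22016070120

d=226: √d = [15; 30] (ℓ=1, odd), read p_1/q_1
a_0=15:  p_0=15·1+0=15,  q_0=15·0+1=1
a_1=30:  p_1=30·15+1=451,  q_1=30·1+0=30
fundamental: x₁=451, y₁=30  (since 203401 − 226·900 = 1)
k=2:  x_2 = 451·451+226·30·30 = 406801,  y_2 = 451·30+30·451 = 27060
k=3:  x_3 = 451·406801+226·30·27060 = 366934051,  y_3 = 451·27060+30·406801 = 24408090
k=4:  x_4 = 451·366934051+226·30·24408090 = 330974107201,  y_4 = 451·24408090+30·366934051 = 22016070120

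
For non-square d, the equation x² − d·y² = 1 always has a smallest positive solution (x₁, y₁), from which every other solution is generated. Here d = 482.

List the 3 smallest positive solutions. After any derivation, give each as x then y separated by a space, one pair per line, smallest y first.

d=482: √d = [21; 1,20,1,42] (ℓ=4, even), read p_3/q_3
i=0: a=21 ⇒ p=21, q=1
i=1: a=1 ⇒ p=22, q=1
i=2: a=20 ⇒ p=461, q=21
i=3: a=1 ⇒ p=483, q=22
(x₁, y₁) = (483, 22);  483² − 482·22² = 1 ✓
n=2: (483,22)∘(483,22) = (483·483+482·22·22, 483·22+22·483) = (466577,21252)
n=3: (466577,21252)∘(483,22) = (483·466577+482·22·21252, 483·21252+22·466577) = (450712899,20529410)

483 22
466577 21252
450712899 20529410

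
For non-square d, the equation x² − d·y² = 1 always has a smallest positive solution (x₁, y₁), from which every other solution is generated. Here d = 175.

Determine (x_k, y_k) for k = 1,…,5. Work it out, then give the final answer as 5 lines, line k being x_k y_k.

2024 153
8193151 619344
33165873224 2507104359
134255446617601 10148757825888
543466014742175624 41082169172090265

√175 = [13; 4,2,1,2,4,26, …], period ℓ=6 (even) → k=5
a_0=13:  p_0=13·1+0=13,  q_0=13·0+1=1
a_1=4:  p_1=4·13+1=53,  q_1=4·1+0=4
a_2=2:  p_2=2·53+13=119,  q_2=2·4+1=9
…
a_4=2:  p_4=2·172+119=463,  q_4=2·13+9=35
a_5=4:  p_5=4·463+172=2024,  q_5=4·35+13=153
fundamental: x₁=2024, y₁=153  (since 4096576 − 175·23409 = 1)
k=2:  x_2 = 2024·2024+175·153·153 = 8193151,  y_2 = 2024·153+153·2024 = 619344
k=3:  x_3 = 2024·8193151+175·153·619344 = 33165873224,  y_3 = 2024·619344+153·8193151 = 2507104359
k=4:  x_4 = 2024·33165873224+175·153·2507104359 = 134255446617601,  y_4 = 2024·2507104359+153·33165873224 = 10148757825888
k=5:  x_5 = 2024·134255446617601+175·153·10148757825888 = 543466014742175624,  y_5 = 2024·10148757825888+153·134255446617601 = 41082169172090265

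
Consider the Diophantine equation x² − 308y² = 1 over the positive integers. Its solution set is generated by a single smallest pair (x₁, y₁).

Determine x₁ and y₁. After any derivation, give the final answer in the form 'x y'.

351 20

√308 = [17; 1,1,4,1,1,34, …], period ℓ=6 (even) → k=5
step 0: (17, 1)  from 17·(1,0) + (0,1)
…
step 2: (35, 2)  from 1·(18,1) + (17,1)
…
step 4: (193, 11)  from 1·(158,9) + (35,2)
step 5: (351, 20)  from 1·(193,11) + (158,9)
fundamental: x₁=351, y₁=20  (since 123201 − 308·400 = 1)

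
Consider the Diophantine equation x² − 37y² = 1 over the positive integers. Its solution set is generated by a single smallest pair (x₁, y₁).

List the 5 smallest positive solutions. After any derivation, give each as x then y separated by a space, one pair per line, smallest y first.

√37 → a₀=6, period (12); ℓ=1 odd so k=1
a_0=6:  p_0=6·1+0=6,  q_0=6·0+1=1
a_1=12:  p_1=12·6+1=73,  q_1=12·1+0=12
fundamental: x₁=73, y₁=12  (since 5329 − 37·144 = 1)
k=2:  x_2 = 73·73+37·12·12 = 10657,  y_2 = 73·12+12·73 = 1752
k=3:  x_3 = 73·10657+37·12·1752 = 1555849,  y_3 = 73·1752+12·10657 = 255780
k=4:  x_4 = 73·1555849+37·12·255780 = 227143297,  y_4 = 73·255780+12·1555849 = 37342128
k=5:  x_5 = 73·227143297+37·12·37342128 = 33161365513,  y_5 = 73·37342128+12·227143297 = 5451694908

73 12
10657 1752
1555849 255780
227143297 37342128
33161365513 5451694908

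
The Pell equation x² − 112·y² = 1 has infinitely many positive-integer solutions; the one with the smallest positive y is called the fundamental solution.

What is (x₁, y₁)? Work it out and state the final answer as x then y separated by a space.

127 12

√112 = [10; 1,1,2,1,1,20, …], period ℓ=6 (even) → k=5
k=0  a_k=10  p_k/q_k = 10/1
…
k=2  a_k=1  p_k/q_k = 21/2
k=3  a_k=2  p_k/q_k = 53/5
k=4  a_k=1  p_k/q_k = 74/7
k=5  a_k=1  p_k/q_k = 127/12
→ (127, 12).  Check: 127²=16129, 112·12²=16128, difference 1.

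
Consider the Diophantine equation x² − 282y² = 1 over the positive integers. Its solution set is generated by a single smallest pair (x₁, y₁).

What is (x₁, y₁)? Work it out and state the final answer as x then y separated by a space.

2351 140

√282 = [16; 1,3,1,4,1,3,1,32, …], period ℓ=8 (even) → k=7
step 0: (16, 1)  from 16·(1,0) + (0,1)
step 1: (17, 1)  from 1·(16,1) + (1,0)
step 2: (67, 4)  from 3·(17,1) + (16,1)
step 3: (84, 5)  from 1·(67,4) + (17,1)
step 4: (403, 24)  from 4·(84,5) + (67,4)
step 5: (487, 29)  from 1·(403,24) + (84,5)
step 6: (1864, 111)  from 3·(487,29) + (403,24)
step 7: (2351, 140)  from 1·(1864,111) + (487,29)
(x₁, y₁) = (2351, 140);  2351² − 282·140² = 1 ✓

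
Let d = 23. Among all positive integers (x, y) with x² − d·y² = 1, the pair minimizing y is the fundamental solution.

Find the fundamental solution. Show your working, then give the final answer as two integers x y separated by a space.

24 5

√23 → a₀=4, period (1,3,1,8); ℓ=4 even so k=3
step 0: (4, 1)  from 4·(1,0) + (0,1)
…
step 2: (19, 4)  from 3·(5,1) + (4,1)
step 3: (24, 5)  from 1·(19,4) + (5,1)
(x₁, y₁) = (24, 5);  24² − 23·5² = 1 ✓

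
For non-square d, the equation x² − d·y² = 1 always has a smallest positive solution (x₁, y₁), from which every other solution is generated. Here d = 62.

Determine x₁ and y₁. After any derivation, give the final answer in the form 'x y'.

63 8

[7; 1,6,1,14] for √62; ℓ=4 ⇒ convergent index 3
i=0: a=7 ⇒ p=7, q=1
…
i=2: a=6 ⇒ p=55, q=7
i=3: a=1 ⇒ p=63, q=8
(x₁, y₁) = (63, 8);  63² − 62·8² = 1 ✓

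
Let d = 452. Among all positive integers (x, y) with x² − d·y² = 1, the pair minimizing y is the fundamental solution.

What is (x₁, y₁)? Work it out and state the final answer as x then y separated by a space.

1204353 56648

[21; 3,1,5,3,10,3,5,1,3,42] for √452; ℓ=10 ⇒ convergent index 9
step 0: (21, 1)  from 21·(1,0) + (0,1)
step 1: (64, 3)  from 3·(21,1) + (1,0)
step 2: (85, 4)  from 1·(64,3) + (21,1)
…
step 4: (1552, 73)  from 3·(489,23) + (85,4)
…
step 6: (49579, 2332)  from 3·(16009,753) + (1552,73)
…
step 8: (313483, 14745)  from 1·(263904,12413) + (49579,2332)
step 9: (1204353, 56648)  from 3·(313483,14745) + (263904,12413)
fundamental: x₁=1204353, y₁=56648  (since 1450466148609 − 452·3208995904 = 1)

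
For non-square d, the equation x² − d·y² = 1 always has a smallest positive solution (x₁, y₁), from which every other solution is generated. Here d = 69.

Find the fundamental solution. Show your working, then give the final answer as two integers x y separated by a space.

7775 936

[8; 3,3,1,4,1,3,3,16] for √69; ℓ=8 ⇒ convergent index 7
step 0: (8, 1)  from 8·(1,0) + (0,1)
…
step 4: (515, 62)  from 4·(108,13) + (83,10)
…
step 6: (2384, 287)  from 3·(623,75) + (515,62)
step 7: (7775, 936)  from 3·(2384,287) + (623,75)
fundamental: x₁=7775, y₁=936  (since 60450625 − 69·876096 = 1)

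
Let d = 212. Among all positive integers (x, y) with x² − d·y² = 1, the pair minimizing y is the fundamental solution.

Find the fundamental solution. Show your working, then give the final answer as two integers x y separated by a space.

66249 4550

d=212: √d = [14; 1,1,3,1,1,…,1,1,28] (ℓ=14, even), read p_13/q_13
i=0: a=14 ⇒ p=14, q=1
i=1: a=1 ⇒ p=15, q=1
…
i=3: a=3 ⇒ p=102, q=7
…
i=5: a=1 ⇒ p=233, q=16
i=6: a=1 ⇒ p=364, q=25
i=7: a=6 ⇒ p=2417, q=166
i=8: a=1 ⇒ p=2781, q=191
i=9: a=1 ⇒ p=5198, q=357
i=10: a=1 ⇒ p=7979, q=548
i=11: a=3 ⇒ p=29135, q=2001
i=12: a=1 ⇒ p=37114, q=2549
i=13: a=1 ⇒ p=66249, q=4550
fundamental: x₁=66249, y₁=4550  (since 4388930001 − 212·20702500 = 1)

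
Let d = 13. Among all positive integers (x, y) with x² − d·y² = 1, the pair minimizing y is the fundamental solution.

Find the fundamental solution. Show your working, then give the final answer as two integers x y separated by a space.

649 180

√13 → a₀=3, period (1,1,1,1,6); ℓ=5 odd so k=9
i=0: a=3 ⇒ p=3, q=1
i=1: a=1 ⇒ p=4, q=1
i=2: a=1 ⇒ p=7, q=2
i=3: a=1 ⇒ p=11, q=3
…
i=5: a=6 ⇒ p=119, q=33
…
i=8: a=1 ⇒ p=393, q=109
i=9: a=1 ⇒ p=649, q=180
→ (649, 180).  Check: 649²=421201, 13·180²=421200, difference 1.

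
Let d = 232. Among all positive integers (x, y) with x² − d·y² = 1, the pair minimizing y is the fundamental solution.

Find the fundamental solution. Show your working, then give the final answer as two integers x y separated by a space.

19603 1287

√232 = [15; 4,3,7,3,4,30, …], period ℓ=6 (even) → k=5
a_0=15:  p_0=15·1+0=15,  q_0=15·0+1=1
a_1=4:  p_1=4·15+1=61,  q_1=4·1+0=4
…
a_3=7:  p_3=7·198+61=1447,  q_3=7·13+4=95
a_4=3:  p_4=3·1447+198=4539,  q_4=3·95+13=298
a_5=4:  p_5=4·4539+1447=19603,  q_5=4·298+95=1287
fundamental: x₁=19603, y₁=1287  (since 384277609 − 232·1656369 = 1)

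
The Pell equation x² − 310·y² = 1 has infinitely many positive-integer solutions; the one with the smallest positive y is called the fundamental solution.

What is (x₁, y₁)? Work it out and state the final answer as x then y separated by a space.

848719 48204

√310 = [17; 1,1,1,1,5,…,1,1,34, …], period ℓ=16 (even) → k=15
i=0: a=17 ⇒ p=17, q=1
…
i=2: a=1 ⇒ p=35, q=2
i=3: a=1 ⇒ p=53, q=3
i=4: a=1 ⇒ p=88, q=5
…
i=7: a=1 ⇒ p=2060, q=117
i=8: a=2 ⇒ p=5687, q=323
i=9: a=1 ⇒ p=7747, q=440
i=10: a=3 ⇒ p=28928, q=1643
…
i=14: a=1 ⇒ p=515017, q=29251
i=15: a=1 ⇒ p=848719, q=48204
fundamental: x₁=848719, y₁=48204  (since 720323940961 − 310·2323625616 = 1)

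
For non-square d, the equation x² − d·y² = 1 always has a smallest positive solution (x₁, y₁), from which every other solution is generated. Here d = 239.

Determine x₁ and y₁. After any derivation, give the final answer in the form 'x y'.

6195120 400729

d=239: √d = [15; 2,5,1,2,4,15,4,2,1,5,2,30] (ℓ=12, even), read p_11/q_11
k=0  a_k=15  p_k/q_k = 15/1
k=1  a_k=2  p_k/q_k = 31/2
…
k=3  a_k=1  p_k/q_k = 201/13
…
k=9  a_k=1  p_k/q_k = 500258/32359
k=10  a_k=5  p_k/q_k = 2847431/184185
k=11  a_k=2  p_k/q_k = 6195120/400729
→ (6195120, 400729).  Check: 6195120²=38379511814400, 239·400729²=38379511814399, difference 1.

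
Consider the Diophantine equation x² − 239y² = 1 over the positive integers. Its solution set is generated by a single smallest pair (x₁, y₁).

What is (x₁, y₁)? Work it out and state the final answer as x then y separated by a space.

6195120 400729

d=239: √d = [15; 2,5,1,2,4,15,4,2,1,5,2,30] (ℓ=12, even), read p_11/q_11
step 0: (15, 1)  from 15·(1,0) + (0,1)
…
step 2: (170, 11)  from 5·(31,2) + (15,1)
…
step 5: (2489, 161)  from 4·(572,37) + (201,13)
…
step 9: (500258, 32359)  from 1·(346141,22390) + (154117,9969)
step 10: (2847431, 184185)  from 5·(500258,32359) + (346141,22390)
step 11: (6195120, 400729)  from 2·(2847431,184185) + (500258,32359)
→ (6195120, 400729).  Check: 6195120²=38379511814400, 239·400729²=38379511814399, difference 1.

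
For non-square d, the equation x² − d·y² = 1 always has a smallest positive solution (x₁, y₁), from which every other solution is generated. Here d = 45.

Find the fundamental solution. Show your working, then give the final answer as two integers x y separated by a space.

161 24

[6; 1,2,2,2,1,12] for √45; ℓ=6 ⇒ convergent index 5
k=0  a_k=6  p_k/q_k = 6/1
…
k=2  a_k=2  p_k/q_k = 20/3
k=3  a_k=2  p_k/q_k = 47/7
k=4  a_k=2  p_k/q_k = 114/17
k=5  a_k=1  p_k/q_k = 161/24
→ (161, 24).  Check: 161²=25921, 45·24²=25920, difference 1.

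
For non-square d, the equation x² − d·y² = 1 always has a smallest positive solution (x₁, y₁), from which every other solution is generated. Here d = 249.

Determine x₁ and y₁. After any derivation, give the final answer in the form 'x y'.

8553815 542076

d=249: √d = [15; 1,3,1,1,5,…,3,1,30] (ℓ=16, even), read p_15/q_15
a_0=15:  p_0=15·1+0=15,  q_0=15·0+1=1
a_1=1:  p_1=1·15+1=16,  q_1=1·1+0=1
a_2=3:  p_2=3·16+15=63,  q_2=3·1+1=4
a_3=1:  p_3=1·63+16=79,  q_3=1·4+1=5
a_4=1:  p_4=1·79+63=142,  q_4=1·5+4=9
a_5=5:  p_5=5·142+79=789,  q_5=5·9+5=50
a_6=1:  p_6=1·789+142=931,  q_6=1·50+9=59
a_7=3:  p_7=3·931+789=3582,  q_7=3·59+50=227
a_8=10:  p_8=10·3582+931=36751,  q_8=10·227+59=2329
…
a_11=5:  p_11=5·150586+113835=866765,  q_11=5·9543+7214=54929
a_12=1:  p_12=1·866765+150586=1017351,  q_12=1·54929+9543=64472
a_13=1:  p_13=1·1017351+866765=1884116,  q_13=1·64472+54929=119401
a_14=3:  p_14=3·1884116+1017351=6669699,  q_14=3·119401+64472=422675
a_15=1:  p_15=1·6669699+1884116=8553815,  q_15=1·422675+119401=542076
fundamental: x₁=8553815, y₁=542076  (since 73167751054225 − 249·293846389776 = 1)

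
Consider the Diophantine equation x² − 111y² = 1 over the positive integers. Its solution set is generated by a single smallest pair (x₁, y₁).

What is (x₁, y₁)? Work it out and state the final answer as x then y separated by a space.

√111 → a₀=10, period (1,1,6,1,1,20); ℓ=6 even so k=5
k=0  a_k=10  p_k/q_k = 10/1
k=1  a_k=1  p_k/q_k = 11/1
k=2  a_k=1  p_k/q_k = 21/2
…
k=4  a_k=1  p_k/q_k = 158/15
k=5  a_k=1  p_k/q_k = 295/28
(x₁, y₁) = (295, 28);  295² − 111·28² = 1 ✓

295 28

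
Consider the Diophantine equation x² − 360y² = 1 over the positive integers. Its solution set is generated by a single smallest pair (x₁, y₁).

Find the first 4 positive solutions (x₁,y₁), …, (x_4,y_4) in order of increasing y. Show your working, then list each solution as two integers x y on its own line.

19 1
721 38
27379 1443
1039681 54796

d=360: √d = [18; 1,36] (ℓ=2, even), read p_1/q_1
i=0: a=18 ⇒ p=18, q=1
i=1: a=1 ⇒ p=19, q=1
fundamental: x₁=19, y₁=1  (since 361 − 360·1 = 1)
(19+1√360)^2 = 721 + 38√360
(19+1√360)^3 = 27379 + 1443√360
(19+1√360)^4 = 1039681 + 54796√360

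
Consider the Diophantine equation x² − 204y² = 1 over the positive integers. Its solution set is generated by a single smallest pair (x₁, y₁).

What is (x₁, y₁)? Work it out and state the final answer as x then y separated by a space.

4999 350

√204 → a₀=14, period (3,1,1,6,1,1,3,28); ℓ=8 even so k=7
i=0: a=14 ⇒ p=14, q=1
i=1: a=3 ⇒ p=43, q=3
i=2: a=1 ⇒ p=57, q=4
i=3: a=1 ⇒ p=100, q=7
…
i=5: a=1 ⇒ p=757, q=53
i=6: a=1 ⇒ p=1414, q=99
i=7: a=3 ⇒ p=4999, q=350
(x₁, y₁) = (4999, 350);  4999² − 204·350² = 1 ✓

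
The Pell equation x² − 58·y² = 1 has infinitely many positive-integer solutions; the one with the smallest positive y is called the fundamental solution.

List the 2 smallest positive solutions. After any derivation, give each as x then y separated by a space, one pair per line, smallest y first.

[7; 1,1,1,1,1,1,14] for √58; ℓ=7 ⇒ convergent index 13
k=0  a_k=7  p_k/q_k = 7/1
…
k=2  a_k=1  p_k/q_k = 15/2
k=3  a_k=1  p_k/q_k = 23/3
…
k=5  a_k=1  p_k/q_k = 61/8
k=6  a_k=1  p_k/q_k = 99/13
…
k=9  a_k=1  p_k/q_k = 2993/393
…
k=12  a_k=1  p_k/q_k = 12071/1585
k=13  a_k=1  p_k/q_k = 19603/2574
→ (19603, 2574).  Check: 19603²=384277609, 58·2574²=384277608, difference 1.
k=2:  x_2 = 19603·19603+58·2574·2574 = 768555217,  y_2 = 19603·2574+2574·19603 = 100916244

19603 2574
768555217 100916244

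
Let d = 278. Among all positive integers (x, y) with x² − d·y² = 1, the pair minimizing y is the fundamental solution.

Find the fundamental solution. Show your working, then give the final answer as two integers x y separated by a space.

√278 = [16; 1,2,16,2,1,32, …], period ℓ=6 (even) → k=5
k=0  a_k=16  p_k/q_k = 16/1
…
k=3  a_k=16  p_k/q_k = 817/49
k=4  a_k=2  p_k/q_k = 1684/101
k=5  a_k=1  p_k/q_k = 2501/150
fundamental: x₁=2501, y₁=150  (since 6255001 − 278·22500 = 1)

2501 150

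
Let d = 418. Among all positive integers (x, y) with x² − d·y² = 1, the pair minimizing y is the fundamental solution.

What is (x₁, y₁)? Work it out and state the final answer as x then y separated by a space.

√418 = [20; 2,4,20,4,2,40, …], period ℓ=6 (even) → k=5
a_0=20:  p_0=20·1+0=20,  q_0=20·0+1=1
a_1=2:  p_1=2·20+1=41,  q_1=2·1+0=2
…
a_3=20:  p_3=20·184+41=3721,  q_3=20·9+2=182
a_4=4:  p_4=4·3721+184=15068,  q_4=4·182+9=737
a_5=2:  p_5=2·15068+3721=33857,  q_5=2·737+182=1656
→ (33857, 1656).  Check: 33857²=1146296449, 418·1656²=1146296448, difference 1.

33857 1656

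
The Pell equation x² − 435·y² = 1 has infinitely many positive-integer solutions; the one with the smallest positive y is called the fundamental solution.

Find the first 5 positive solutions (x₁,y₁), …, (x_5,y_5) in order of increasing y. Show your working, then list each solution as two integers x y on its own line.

146 7
42631 2044
12448106 596841
3634804321 174275528
1061350413626 50887857335

d=435: √d = [20; 1,5,1,40] (ℓ=4, even), read p_3/q_3
a_0=20:  p_0=20·1+0=20,  q_0=20·0+1=1
…
a_2=5:  p_2=5·21+20=125,  q_2=5·1+1=6
a_3=1:  p_3=1·125+21=146,  q_3=1·6+1=7
(x₁, y₁) = (146, 7);  146² − 435·7² = 1 ✓
n=2: (146,7)∘(146,7) = (146·146+435·7·7, 146·7+7·146) = (42631,2044)
n=3: (42631,2044)∘(146,7) = (146·42631+435·7·2044, 146·2044+7·42631) = (12448106,596841)
n=4: (12448106,596841)∘(146,7) = (146·12448106+435·7·596841, 146·596841+7·12448106) = (3634804321,174275528)
n=5: (3634804321,174275528)∘(146,7) = (146·3634804321+435·7·174275528, 146·174275528+7·3634804321) = (1061350413626,50887857335)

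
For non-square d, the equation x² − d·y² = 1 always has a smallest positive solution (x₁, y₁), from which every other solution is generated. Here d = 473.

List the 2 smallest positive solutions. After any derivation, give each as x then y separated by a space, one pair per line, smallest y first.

87 4
15137 696

√473 = [21; 1,2,1,42, …], period ℓ=4 (even) → k=3
i=0: a=21 ⇒ p=21, q=1
…
i=2: a=2 ⇒ p=65, q=3
i=3: a=1 ⇒ p=87, q=4
(x₁, y₁) = (87, 4);  87² − 473·4² = 1 ✓
k=2:  x_2 = 87·87+473·4·4 = 15137,  y_2 = 87·4+4·87 = 696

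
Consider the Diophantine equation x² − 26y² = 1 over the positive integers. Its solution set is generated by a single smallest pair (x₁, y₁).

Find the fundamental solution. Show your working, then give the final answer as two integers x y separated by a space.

51 10

√26 = [5; 10, …], period ℓ=1 (odd) → k=1
step 0: (5, 1)  from 5·(1,0) + (0,1)
step 1: (51, 10)  from 10·(5,1) + (1,0)
fundamental: x₁=51, y₁=10  (since 2601 − 26·100 = 1)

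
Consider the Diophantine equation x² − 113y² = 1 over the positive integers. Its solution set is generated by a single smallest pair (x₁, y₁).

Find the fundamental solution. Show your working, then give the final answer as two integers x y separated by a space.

1204353 113296

[10; 1,1,1,2,2,1,1,1,20] for √113; ℓ=9 ⇒ convergent index 17
a_0=10:  p_0=10·1+0=10,  q_0=10·0+1=1
a_1=1:  p_1=1·10+1=11,  q_1=1·1+0=1
a_2=1:  p_2=1·11+10=21,  q_2=1·1+1=2
a_3=1:  p_3=1·21+11=32,  q_3=1·2+1=3
…
a_5=2:  p_5=2·85+32=202,  q_5=2·8+3=19
a_6=1:  p_6=1·202+85=287,  q_6=1·19+8=27
a_7=1:  p_7=1·287+202=489,  q_7=1·27+19=46
a_8=1:  p_8=1·489+287=776,  q_8=1·46+27=73
…
a_10=1:  p_10=1·16009+776=16785,  q_10=1·1506+73=1579
a_11=1:  p_11=1·16785+16009=32794,  q_11=1·1579+1506=3085
a_12=1:  p_12=1·32794+16785=49579,  q_12=1·3085+1579=4664
…
a_14=2:  p_14=2·131952+49579=313483,  q_14=2·12413+4664=29490
a_15=1:  p_15=1·313483+131952=445435,  q_15=1·29490+12413=41903
a_16=1:  p_16=1·445435+313483=758918,  q_16=1·41903+29490=71393
a_17=1:  p_17=1·758918+445435=1204353,  q_17=1·71393+41903=113296
→ (1204353, 113296).  Check: 1204353²=1450466148609, 113·113296²=1450466148608, difference 1.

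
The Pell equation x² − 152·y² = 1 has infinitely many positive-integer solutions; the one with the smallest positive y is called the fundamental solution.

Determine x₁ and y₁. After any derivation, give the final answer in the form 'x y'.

√152 = [12; 3,24, …], period ℓ=2 (even) → k=1
k=0  a_k=12  p_k/q_k = 12/1
k=1  a_k=3  p_k/q_k = 37/3
→ (37, 3).  Check: 37²=1369, 152·3²=1368, difference 1.

37 3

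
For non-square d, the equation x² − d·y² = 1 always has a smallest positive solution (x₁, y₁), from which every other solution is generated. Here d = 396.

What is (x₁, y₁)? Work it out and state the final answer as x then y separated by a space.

199 10

d=396: √d = [19; 1,8,1,38] (ℓ=4, even), read p_3/q_3
a_0=19:  p_0=19·1+0=19,  q_0=19·0+1=1
…
a_2=8:  p_2=8·20+19=179,  q_2=8·1+1=9
a_3=1:  p_3=1·179+20=199,  q_3=1·9+1=10
fundamental: x₁=199, y₁=10  (since 39601 − 396·100 = 1)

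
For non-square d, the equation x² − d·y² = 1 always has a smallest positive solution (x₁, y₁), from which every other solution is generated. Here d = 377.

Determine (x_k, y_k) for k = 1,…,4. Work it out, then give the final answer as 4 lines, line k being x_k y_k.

233 12
108577 5592
50596649 2605860
23577929857 1214325168

√377 = [19; 2,2,2,38, …], period ℓ=4 (even) → k=3
k=0  a_k=19  p_k/q_k = 19/1
k=1  a_k=2  p_k/q_k = 39/2
k=2  a_k=2  p_k/q_k = 97/5
k=3  a_k=2  p_k/q_k = 233/12
fundamental: x₁=233, y₁=12  (since 54289 − 377·144 = 1)
n=2: (233,12)∘(233,12) = (233·233+377·12·12, 233·12+12·233) = (108577,5592)
n=3: (108577,5592)∘(233,12) = (233·108577+377·12·5592, 233·5592+12·108577) = (50596649,2605860)
n=4: (50596649,2605860)∘(233,12) = (233·50596649+377·12·2605860, 233·2605860+12·50596649) = (23577929857,1214325168)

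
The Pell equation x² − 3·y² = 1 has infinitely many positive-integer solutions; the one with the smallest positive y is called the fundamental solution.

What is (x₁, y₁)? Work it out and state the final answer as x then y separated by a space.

2 1

d=3: √d = [1; 1,2] (ℓ=2, even), read p_1/q_1
i=0: a=1 ⇒ p=1, q=1
i=1: a=1 ⇒ p=2, q=1
→ (2, 1).  Check: 2²=4, 3·1²=3, difference 1.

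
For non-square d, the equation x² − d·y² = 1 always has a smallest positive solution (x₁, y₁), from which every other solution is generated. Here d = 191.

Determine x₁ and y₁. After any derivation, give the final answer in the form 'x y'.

8994000 650783

√191 = [13; 1,4,1,1,3,…,4,1,26, …], period ℓ=16 (even) → k=15
k=0  a_k=13  p_k/q_k = 13/1
…
k=3  a_k=1  p_k/q_k = 83/6
k=4  a_k=1  p_k/q_k = 152/11
k=5  a_k=3  p_k/q_k = 539/39
k=6  a_k=2  p_k/q_k = 1230/89
…
k=8  a_k=13  p_k/q_k = 40217/2910
k=9  a_k=2  p_k/q_k = 83433/6037
…
k=11  a_k=3  p_k/q_k = 704682/50989
…
k=13  a_k=1  p_k/q_k = 1616447/116962
k=14  a_k=4  p_k/q_k = 7377553/533821
k=15  a_k=1  p_k/q_k = 8994000/650783
→ (8994000, 650783).  Check: 8994000²=80892036000000, 191·650783²=80892035999999, difference 1.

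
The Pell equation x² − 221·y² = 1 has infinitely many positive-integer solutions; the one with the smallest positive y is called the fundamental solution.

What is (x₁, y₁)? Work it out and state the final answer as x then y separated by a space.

√221 = [14; 1,6,2,6,1,28, …], period ℓ=6 (even) → k=5
k=0  a_k=14  p_k/q_k = 14/1
k=1  a_k=1  p_k/q_k = 15/1
…
k=3  a_k=2  p_k/q_k = 223/15
k=4  a_k=6  p_k/q_k = 1442/97
k=5  a_k=1  p_k/q_k = 1665/112
→ (1665, 112).  Check: 1665²=2772225, 221·112²=2772224, difference 1.

1665 112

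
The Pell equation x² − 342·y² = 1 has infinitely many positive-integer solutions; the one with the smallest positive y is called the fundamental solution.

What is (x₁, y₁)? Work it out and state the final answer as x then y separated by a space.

√342 → a₀=18, period (2,36); ℓ=2 even so k=1
step 0: (18, 1)  from 18·(1,0) + (0,1)
step 1: (37, 2)  from 2·(18,1) + (1,0)
→ (37, 2).  Check: 37²=1369, 342·2²=1368, difference 1.

37 2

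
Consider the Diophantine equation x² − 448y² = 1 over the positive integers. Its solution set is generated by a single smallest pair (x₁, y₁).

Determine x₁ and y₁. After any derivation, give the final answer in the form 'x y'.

127 6

√448 = [21; 6,42, …], period ℓ=2 (even) → k=1
step 0: (21, 1)  from 21·(1,0) + (0,1)
step 1: (127, 6)  from 6·(21,1) + (1,0)
→ (127, 6).  Check: 127²=16129, 448·6²=16128, difference 1.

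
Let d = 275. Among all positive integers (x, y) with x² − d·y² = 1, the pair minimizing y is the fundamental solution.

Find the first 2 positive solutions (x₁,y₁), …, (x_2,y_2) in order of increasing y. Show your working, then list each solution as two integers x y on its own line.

[16; 1,1,2,1,1,32] for √275; ℓ=6 ⇒ convergent index 5
a_0=16:  p_0=16·1+0=16,  q_0=16·0+1=1
a_1=1:  p_1=1·16+1=17,  q_1=1·1+0=1
a_2=1:  p_2=1·17+16=33,  q_2=1·1+1=2
a_3=2:  p_3=2·33+17=83,  q_3=2·2+1=5
a_4=1:  p_4=1·83+33=116,  q_4=1·5+2=7
a_5=1:  p_5=1·116+83=199,  q_5=1·7+5=12
fundamental: x₁=199, y₁=12  (since 39601 − 275·144 = 1)
(x_2, y_2) = (199·199 + 275·12·12, 199·12 + 12·199) = (79201, 4776)

199 12
79201 4776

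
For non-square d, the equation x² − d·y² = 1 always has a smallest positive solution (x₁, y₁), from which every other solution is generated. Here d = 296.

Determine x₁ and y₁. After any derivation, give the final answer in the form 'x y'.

3699 215

d=296: √d = [17; 4,1,7,1,4,34] (ℓ=6, even), read p_5/q_5
i=0: a=17 ⇒ p=17, q=1
i=1: a=4 ⇒ p=69, q=4
i=2: a=1 ⇒ p=86, q=5
i=3: a=7 ⇒ p=671, q=39
i=4: a=1 ⇒ p=757, q=44
i=5: a=4 ⇒ p=3699, q=215
→ (3699, 215).  Check: 3699²=13682601, 296·215²=13682600, difference 1.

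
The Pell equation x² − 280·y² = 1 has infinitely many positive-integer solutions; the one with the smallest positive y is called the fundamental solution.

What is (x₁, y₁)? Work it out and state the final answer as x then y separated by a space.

[16; 1,2,1,2,1,32] for √280; ℓ=6 ⇒ convergent index 5
a_0=16:  p_0=16·1+0=16,  q_0=16·0+1=1
a_1=1:  p_1=1·16+1=17,  q_1=1·1+0=1
…
a_3=1:  p_3=1·50+17=67,  q_3=1·3+1=4
a_4=2:  p_4=2·67+50=184,  q_4=2·4+3=11
a_5=1:  p_5=1·184+67=251,  q_5=1·11+4=15
→ (251, 15).  Check: 251²=63001, 280·15²=63000, difference 1.

251 15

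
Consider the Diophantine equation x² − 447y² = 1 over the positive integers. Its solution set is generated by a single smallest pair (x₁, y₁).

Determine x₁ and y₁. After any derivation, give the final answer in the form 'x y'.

√447 → a₀=21, period (7,42); ℓ=2 even so k=1
a_0=21:  p_0=21·1+0=21,  q_0=21·0+1=1
a_1=7:  p_1=7·21+1=148,  q_1=7·1+0=7
→ (148, 7).  Check: 148²=21904, 447·7²=21903, difference 1.

148 7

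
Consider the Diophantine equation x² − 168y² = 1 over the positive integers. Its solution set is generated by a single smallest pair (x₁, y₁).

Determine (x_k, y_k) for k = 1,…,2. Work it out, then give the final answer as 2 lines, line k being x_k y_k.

d=168: √d = [12; 1,24] (ℓ=2, even), read p_1/q_1
step 0: (12, 1)  from 12·(1,0) + (0,1)
step 1: (13, 1)  from 1·(12,1) + (1,0)
fundamental: x₁=13, y₁=1  (since 169 − 168·1 = 1)
n=2: (13,1)∘(13,1) = (13·13+168·1·1, 13·1+1·13) = (337,26)

13 1
337 26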